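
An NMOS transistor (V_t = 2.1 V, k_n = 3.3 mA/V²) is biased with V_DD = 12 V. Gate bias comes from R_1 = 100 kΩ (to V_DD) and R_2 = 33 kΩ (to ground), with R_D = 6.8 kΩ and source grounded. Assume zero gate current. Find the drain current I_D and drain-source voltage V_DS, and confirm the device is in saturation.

I_D ≈ 1.3 mA, V_DS ≈ 3.4 V

V_G = V_DD·R_2/(R_1+R_2) = 12×33/133 = 2.98 V. With the source grounded, V_GS = V_G = 2.98 V.
Assume saturation: I_D = (k_n/2)(V_GS − V_t)² = (3.3/2)×(2.98 − 2.1)² = 1.65×0.877² = 1.27 mA.
V_DS = V_DD − I_D·R_D = 12 − 1.27×6.8 = 3.36 V.
Saturation requires V_DS ≥ V_GS − V_t = 0.877 V; 3.36 ≥ 0.877 ✓.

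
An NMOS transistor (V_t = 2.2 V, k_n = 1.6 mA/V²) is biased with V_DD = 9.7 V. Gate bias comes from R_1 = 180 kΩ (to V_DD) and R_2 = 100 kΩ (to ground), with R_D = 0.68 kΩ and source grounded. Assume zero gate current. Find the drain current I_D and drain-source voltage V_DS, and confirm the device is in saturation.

V_G = V_DD·R_2/(R_1+R_2) = 9.7×100/280 = 3.46 V. With the source grounded, V_GS = V_G = 3.46 V.
Assume saturation: I_D = (k_n/2)(V_GS − V_t)² = (1.6/2)×(3.46 − 2.2)² = 0.8×1.26² = 1.28 mA.
V_DS = V_DD − I_D·R_D = 9.7 − 1.28×0.68 = 8.83 V.
Saturation requires V_DS ≥ V_GS − V_t = 1.26 V; 8.83 ≥ 1.26 ✓.

I_D ≈ 1.3 mA, V_DS ≈ 8.8 V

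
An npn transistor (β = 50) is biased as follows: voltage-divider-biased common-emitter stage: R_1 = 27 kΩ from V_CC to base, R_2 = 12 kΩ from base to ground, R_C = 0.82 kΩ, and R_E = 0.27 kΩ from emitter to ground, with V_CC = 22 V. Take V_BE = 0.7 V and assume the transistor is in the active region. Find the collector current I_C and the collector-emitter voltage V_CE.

I_C ≈ 14 mA, V_CE ≈ 6.9 V

Thevenize the base divider: V_Th = V_CC·R_2/(R_1+R_2) = 22×12/39 = 6.77 V, R_Th = R_1‖R_2 = 8.31 kΩ.
Base-emitter loop: V_Th = I_B·R_Th + V_BE + (β+1)I_B·R_E, so I_B = (6.77 − 0.7) / (8.31 + 51×0.27) = 0.275 mA.
I_C = β·I_B = 50×0.275 = 13.7 mA, and I_E = (β+1)I_B = 14 mA.
V_CE = V_CC − I_C·R_C − I_E·R_E = 22 − 13.7×0.82 − 14×0.27 = 6.94 V.
V_CE = 6.94 V > 0.2 V confirms active-region operation.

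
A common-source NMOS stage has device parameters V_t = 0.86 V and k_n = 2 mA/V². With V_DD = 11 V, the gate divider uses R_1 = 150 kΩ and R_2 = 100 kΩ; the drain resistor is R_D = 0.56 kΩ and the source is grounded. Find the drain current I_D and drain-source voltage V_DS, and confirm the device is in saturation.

I_D ≈ 13 mA, V_DS ≈ 4 V

V_G = V_DD·R_2/(R_1+R_2) = 11×100/250 = 4.4 V. With the source grounded, V_GS = V_G = 4.4 V.
Assume saturation: I_D = (k_n/2)(V_GS − V_t)² = (2/2)×(4.4 − 0.86)² = 1×3.54² = 12.5 mA.
V_DS = V_DD − I_D·R_D = 11 − 12.5×0.56 = 3.98 V.
Saturation requires V_DS ≥ V_GS − V_t = 3.54 V; 3.98 ≥ 3.54 ✓.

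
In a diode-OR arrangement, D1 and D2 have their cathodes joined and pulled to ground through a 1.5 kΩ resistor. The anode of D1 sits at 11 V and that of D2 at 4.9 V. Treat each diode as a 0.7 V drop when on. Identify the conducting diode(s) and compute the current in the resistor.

Only D1 conducts; I_R ≈ 6.9 mA

Assume both conduct. Then node N would need to be at both 11−0.7 = 10.3 V and 4.9−0.7 = 4.2 V, which is impossible.
Assume only D1 conducts: V_N = 11 − 0.7 = 10.3 V, so I_R = 10.3/1.5 = 6.87 mA.
Check D2: its anode-to-cathode voltage is 4.9 − 10.3 = -5.4 V < 0.7 V, so it is off. The assumption is consistent.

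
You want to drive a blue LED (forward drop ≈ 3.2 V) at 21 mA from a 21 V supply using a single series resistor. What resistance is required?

R ≈ 0.85 kΩ

The resistor drops V_S − V_D = 21 − 3.2 = 17.8 V at 21 mA.
R = 17.8 V / 21 mA = 0.848 kΩ.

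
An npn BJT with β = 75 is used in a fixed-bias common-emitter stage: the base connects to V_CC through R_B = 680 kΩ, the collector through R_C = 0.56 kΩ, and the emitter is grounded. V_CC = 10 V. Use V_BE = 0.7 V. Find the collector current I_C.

Base loop: V_CC = I_B·R_B + V_BE, so I_B = (10 − 0.7)/680 kΩ = 0.0137 mA.
In the active region I_C = β·I_B = 75 × 0.0137 = 1.03 mA.
Collector loop: V_CE = V_CC − I_C·R_C = 10 − 1.03×0.56 = 9.43 V.
Since V_CE = 9.43 V > V_CE(sat) ≈ 0.2 V, the transistor is in the active region as assumed.

I_C ≈ 1 mA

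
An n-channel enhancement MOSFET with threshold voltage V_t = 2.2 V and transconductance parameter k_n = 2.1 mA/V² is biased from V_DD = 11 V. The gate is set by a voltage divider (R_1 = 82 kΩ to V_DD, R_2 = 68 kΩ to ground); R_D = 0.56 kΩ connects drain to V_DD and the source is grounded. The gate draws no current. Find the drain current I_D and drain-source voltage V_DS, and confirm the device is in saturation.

I_D ≈ 8.2 mA, V_DS ≈ 6.4 V

V_G = V_DD·R_2/(R_1+R_2) = 11×68/150 = 4.99 V. With the source grounded, V_GS = V_G = 4.99 V.
Assume saturation: I_D = (k_n/2)(V_GS − V_t)² = (2.1/2)×(4.99 − 2.2)² = 1.05×2.79² = 8.15 mA.
V_DS = V_DD − I_D·R_D = 11 − 8.15×0.56 = 6.43 V.
Saturation requires V_DS ≥ V_GS − V_t = 2.79 V; 6.43 ≥ 2.79 ✓.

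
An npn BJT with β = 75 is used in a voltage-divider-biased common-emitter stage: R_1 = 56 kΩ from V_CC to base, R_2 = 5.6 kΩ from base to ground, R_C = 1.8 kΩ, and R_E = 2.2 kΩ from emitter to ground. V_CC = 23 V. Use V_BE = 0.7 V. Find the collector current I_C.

Thevenize the base divider: V_Th = V_CC·R_2/(R_1+R_2) = 23×5.6/61.6 = 2.09 V, R_Th = R_1‖R_2 = 5.09 kΩ.
Base-emitter loop: V_Th = I_B·R_Th + V_BE + (β+1)I_B·R_E, so I_B = (2.09 − 0.7) / (5.09 + 76×2.2) = 0.00807 mA.
I_C = β·I_B = 75×0.00807 = 0.605 mA, and I_E = (β+1)I_B = 0.614 mA.
V_CE = V_CC − I_C·R_C − I_E·R_E = 23 − 0.605×1.8 − 0.614×2.2 = 20.6 V.
V_CE = 20.6 V > 0.2 V confirms active-region operation.

I_C ≈ 0.61 mA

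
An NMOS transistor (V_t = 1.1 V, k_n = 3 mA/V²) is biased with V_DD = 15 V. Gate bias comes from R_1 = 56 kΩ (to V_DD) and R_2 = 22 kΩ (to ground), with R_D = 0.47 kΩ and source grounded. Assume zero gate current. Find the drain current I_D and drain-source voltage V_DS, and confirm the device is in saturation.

V_G = V_DD·R_2/(R_1+R_2) = 15×22/78 = 4.23 V. With the source grounded, V_GS = V_G = 4.23 V.
Assume saturation: I_D = (k_n/2)(V_GS − V_t)² = (3/2)×(4.23 − 1.1)² = 1.5×3.13² = 14.7 mA.
V_DS = V_DD − I_D·R_D = 15 − 14.7×0.47 = 8.09 V.
Saturation requires V_DS ≥ V_GS − V_t = 3.13 V; 8.09 ≥ 3.13 ✓.

I_D ≈ 15 mA, V_DS ≈ 8.1 V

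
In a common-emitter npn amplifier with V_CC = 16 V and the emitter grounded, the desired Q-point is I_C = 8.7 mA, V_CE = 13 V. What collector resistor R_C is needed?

R_C ≈ 0.34 kΩ

Collector loop: V_CC = I_C·R_C + V_CE.
R_C = (V_CC − V_CE)/I_C = (16 − 13)/8.7 = 0.345 kΩ.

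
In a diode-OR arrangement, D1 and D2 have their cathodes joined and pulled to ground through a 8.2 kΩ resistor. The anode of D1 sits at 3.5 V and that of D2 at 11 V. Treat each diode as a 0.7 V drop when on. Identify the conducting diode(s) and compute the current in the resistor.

Only D2 conducts; I_R ≈ 1.3 mA

Assume both conduct. Then node N would need to be at both 3.5−0.7 = 2.8 V and 11−0.7 = 10.3 V, which is impossible.
Assume only D2 conducts: V_N = 11 − 0.7 = 10.3 V, so I_R = 10.3/8.2 = 1.26 mA.
Check D1: its anode-to-cathode voltage is 3.5 − 10.3 = -6.8 V < 0.7 V, so it is off. The assumption is consistent.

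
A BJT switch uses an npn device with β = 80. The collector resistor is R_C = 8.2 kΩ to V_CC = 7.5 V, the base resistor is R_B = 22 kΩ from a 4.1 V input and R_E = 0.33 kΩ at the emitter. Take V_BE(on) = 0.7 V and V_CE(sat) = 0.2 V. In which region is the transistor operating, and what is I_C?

Assume active: I_B = (4.1 − 0.7)/(22 + 81×0.33) = 0.0698 mA, I_C = β·I_B = 5.58 mA.
Then V_CE = 7.5 − 5.58×8.2 − 5.65×0.33 = -40.1 V < 0.2 V — the active assumption fails.
Re-solve with V_CE = 0.2 V. KCL at the emitter: V_E/R_E = (V_BB−0.7−V_E)/R_B + (V_CC−0.2−V_E)/R_C, giving V_E = 0.327 V.
I_C = (V_CC − 0.2 − V_E)/R_C = (7.3 − 0.327)/8.2 = 0.85 mA.
Check: I_B = (3.4 − 0.327)/22 = 0.14 mA, and β·I_B = 11.2 mA > I_C, confirming saturation.

saturation; I_C ≈ 0.85 mA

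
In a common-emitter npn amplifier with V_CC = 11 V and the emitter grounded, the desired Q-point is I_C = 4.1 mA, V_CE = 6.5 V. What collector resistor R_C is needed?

R_C ≈ 1.1 kΩ

Collector loop: V_CC = I_C·R_C + V_CE.
R_C = (V_CC − V_CE)/I_C = (11 − 6.5)/4.1 = 1.1 kΩ.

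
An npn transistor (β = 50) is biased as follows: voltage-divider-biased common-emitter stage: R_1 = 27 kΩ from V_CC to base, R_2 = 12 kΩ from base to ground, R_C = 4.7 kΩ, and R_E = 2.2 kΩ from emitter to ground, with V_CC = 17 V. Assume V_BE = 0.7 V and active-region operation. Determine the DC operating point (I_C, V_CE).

Thevenize the base divider: V_Th = V_CC·R_2/(R_1+R_2) = 17×12/39 = 5.23 V, R_Th = R_1‖R_2 = 8.31 kΩ.
Base-emitter loop: V_Th = I_B·R_Th + V_BE + (β+1)I_B·R_E, so I_B = (5.23 − 0.7) / (8.31 + 51×2.2) = 0.0376 mA.
I_C = β·I_B = 50×0.0376 = 1.88 mA, and I_E = (β+1)I_B = 1.92 mA.
V_CE = V_CC − I_C·R_C − I_E·R_E = 17 − 1.88×4.7 − 1.92×2.2 = 3.95 V.
V_CE = 3.95 V > 0.2 V confirms active-region operation.

I_C ≈ 1.9 mA, V_CE ≈ 3.9 V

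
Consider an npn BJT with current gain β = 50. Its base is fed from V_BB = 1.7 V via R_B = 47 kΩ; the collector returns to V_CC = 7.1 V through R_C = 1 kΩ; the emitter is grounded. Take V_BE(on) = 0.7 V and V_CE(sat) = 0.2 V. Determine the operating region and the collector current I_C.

Assume active. Base-emitter loop: I_B = (V_BB − V_BE)/R_B = (1.7 − 0.7)/47 = 0.0213 mA.
I_C = β·I_B = 50×0.0213 = 1.06 mA.
V_CE = V_CC − I_C·R_C = 7.1 − 1.06×1 = 6.04 V > V_CE(sat), so the active-region assumption holds.

active; I_C ≈ 1.1 mA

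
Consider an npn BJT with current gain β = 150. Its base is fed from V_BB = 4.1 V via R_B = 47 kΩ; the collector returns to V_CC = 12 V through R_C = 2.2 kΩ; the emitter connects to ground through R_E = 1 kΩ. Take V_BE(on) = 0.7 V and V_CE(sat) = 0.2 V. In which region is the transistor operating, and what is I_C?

Assume active. Base-emitter loop: I_B = (V_BB − V_BE)/(R_B + (β+1)R_E) = (4.1 − 0.7)/(47 + 151×1) = 0.0172 mA.
I_C = β·I_B = 150×0.0172 = 2.58 mA.
V_CE = V_CC − I_C·R_C − I_E·R_E = 12 − 2.58×2.2 − 2.59×1 = 3.74 V > V_CE(sat), so the active-region assumption holds.

active; I_C ≈ 2.6 mA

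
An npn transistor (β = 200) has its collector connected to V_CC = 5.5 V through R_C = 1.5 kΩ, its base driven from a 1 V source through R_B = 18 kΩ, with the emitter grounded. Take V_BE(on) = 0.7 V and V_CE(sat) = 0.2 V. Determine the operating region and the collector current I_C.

Assume active. Base-emitter loop: I_B = (V_BB − V_BE)/R_B = (1 − 0.7)/18 = 0.0167 mA.
I_C = β·I_B = 200×0.0167 = 3.33 mA.
V_CE = V_CC − I_C·R_C = 5.5 − 3.33×1.5 = 0.5 V > V_CE(sat), so the active-region assumption holds.

active; I_C ≈ 3.3 mA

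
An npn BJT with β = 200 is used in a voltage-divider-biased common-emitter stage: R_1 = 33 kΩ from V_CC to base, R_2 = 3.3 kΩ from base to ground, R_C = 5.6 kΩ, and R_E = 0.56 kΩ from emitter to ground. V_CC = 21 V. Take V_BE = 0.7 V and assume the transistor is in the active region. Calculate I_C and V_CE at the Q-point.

I_C ≈ 2.1 mA, V_CE ≈ 8.1 V

Thevenize the base divider: V_Th = V_CC·R_2/(R_1+R_2) = 21×3.3/36.3 = 1.91 V, R_Th = R_1‖R_2 = 3 kΩ.
Base-emitter loop: V_Th = I_B·R_Th + V_BE + (β+1)I_B·R_E, so I_B = (1.91 − 0.7) / (3 + 201×0.56) = 0.0105 mA.
I_C = β·I_B = 200×0.0105 = 2.09 mA, and I_E = (β+1)I_B = 2.1 mA.
V_CE = V_CC − I_C·R_C − I_E·R_E = 21 − 2.09×5.6 − 2.1×0.56 = 8.1 V.
V_CE = 8.1 V > 0.2 V confirms active-region operation.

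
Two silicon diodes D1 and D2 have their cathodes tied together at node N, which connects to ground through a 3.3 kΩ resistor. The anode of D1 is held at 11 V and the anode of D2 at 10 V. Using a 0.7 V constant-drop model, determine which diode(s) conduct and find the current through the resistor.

Assume both conduct. Then node N would need to be at both 11−0.7 = 10.3 V and 10−0.7 = 9.3 V, which is impossible.
Assume only D1 conducts: V_N = 11 − 0.7 = 10.3 V, so I_R = 10.3/3.3 = 3.12 mA.
Check D2: its anode-to-cathode voltage is 10 − 10.3 = -0.3 V < 0.7 V, so it is off. The assumption is consistent.

Only D1 conducts; I_R ≈ 3.1 mA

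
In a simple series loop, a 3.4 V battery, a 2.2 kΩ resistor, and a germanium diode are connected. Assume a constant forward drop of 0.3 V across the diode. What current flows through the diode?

KVL around the loop: 3.4 = V_D + I·R = 0.3 + I × 2.2 kΩ.
So I = (3.4 − 0.3) / 2.2 kΩ = 3.1 / 2.2 = 1.41 mA.

I ≈ 1.4 mA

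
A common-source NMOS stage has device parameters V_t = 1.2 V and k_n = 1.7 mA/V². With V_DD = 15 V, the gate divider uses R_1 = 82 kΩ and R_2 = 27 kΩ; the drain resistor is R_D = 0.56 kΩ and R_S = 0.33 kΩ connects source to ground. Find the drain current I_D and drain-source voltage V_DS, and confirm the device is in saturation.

V_G = V_DD·R_2/(R_1+R_2) = 15×27/109 = 3.72 V.
Assume saturation: I_D = (k_n/2)(V_GS − V_t)² with V_GS = V_G − I_D·R_S = 3.72 − 0.33·I_D.
Substituting gives 0.0926·I_D² − 2.41·I_D + 5.38 = 0, with roots I_D = 2.46 or 23.6 mA.
The root I_D = 23.6 mA gives V_GS = -4.07 V ≤ V_t, so take I_D = 2.46 mA.
Then V_GS = 2.9 V and V_DS = V_DD − I_D(R_D+R_S) = 15 − 2.46×0.89 = 12.8 V.
Saturation requires V_DS ≥ V_GS − V_t = 1.7 V; 12.8 ≥ 1.7 ✓.

I_D ≈ 2.5 mA, V_DS ≈ 13 V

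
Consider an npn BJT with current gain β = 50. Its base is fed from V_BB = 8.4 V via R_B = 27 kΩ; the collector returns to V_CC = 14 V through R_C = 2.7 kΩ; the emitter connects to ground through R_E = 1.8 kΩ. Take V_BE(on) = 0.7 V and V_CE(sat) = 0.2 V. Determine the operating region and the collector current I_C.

Assume active: I_B = (8.4 − 0.7)/(27 + 51×1.8) = 0.0648 mA, I_C = β·I_B = 3.24 mA.
Then V_CE = 14 − 3.24×2.7 − 3.31×1.8 = -0.7 V < 0.2 V — the active assumption fails.
Re-solve with V_CE = 0.2 V. KCL at the emitter: V_E/R_E = (V_BB−0.7−V_E)/R_B + (V_CC−0.2−V_E)/R_C, giving V_E = 5.6 V.
I_C = (V_CC − 0.2 − V_E)/R_C = (13.8 − 5.6)/2.7 = 3.04 mA.
Check: I_B = (7.7 − 5.6)/27 = 0.0776 mA, and β·I_B = 3.88 mA > I_C, confirming saturation.

saturation; I_C ≈ 3 mA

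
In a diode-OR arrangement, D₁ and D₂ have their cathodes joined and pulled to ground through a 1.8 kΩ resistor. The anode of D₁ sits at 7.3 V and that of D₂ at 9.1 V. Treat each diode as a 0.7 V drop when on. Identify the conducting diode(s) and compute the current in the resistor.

Assume both conduct. Then node N would need to be at both 7.3−0.7 = 6.6 V and 9.1−0.7 = 8.4 V, which is impossible.
Assume only D₂ conducts: V_N = 9.1 − 0.7 = 8.4 V, so I_R = 8.4/1.8 = 4.67 mA.
Check D₁: its anode-to-cathode voltage is 7.3 − 8.4 = -1.1 V < 0.7 V, so it is off. The assumption is consistent.

Only D₂ conducts; I_R ≈ 4.7 mA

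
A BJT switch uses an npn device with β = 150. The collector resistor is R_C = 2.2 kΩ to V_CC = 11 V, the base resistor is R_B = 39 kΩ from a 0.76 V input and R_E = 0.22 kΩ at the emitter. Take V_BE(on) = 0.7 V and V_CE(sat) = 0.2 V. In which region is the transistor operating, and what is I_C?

active; I_C ≈ 0.12 mA

Assume active. Base-emitter loop: I_B = (V_BB − V_BE)/(R_B + (β+1)R_E) = (0.76 − 0.7)/(39 + 151×0.22) = 0.000831 mA.
I_C = β·I_B = 150×0.000831 = 0.125 mA.
V_CE = V_CC − I_C·R_C − I_E·R_E = 11 − 0.125×2.2 − 0.125×0.22 = 10.7 V > V_CE(sat), so the active-region assumption holds.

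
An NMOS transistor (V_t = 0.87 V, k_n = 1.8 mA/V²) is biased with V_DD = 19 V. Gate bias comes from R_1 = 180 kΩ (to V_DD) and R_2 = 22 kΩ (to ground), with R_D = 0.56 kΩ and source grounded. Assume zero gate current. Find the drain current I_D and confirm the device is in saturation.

V_G = V_DD·R_2/(R_1+R_2) = 19×22/202 = 2.07 V. With the source grounded, V_GS = V_G = 2.07 V.
Assume saturation: I_D = (k_n/2)(V_GS − V_t)² = (1.8/2)×(2.07 − 0.87)² = 0.9×1.2² = 1.29 mA.
V_DS = V_DD − I_D·R_D = 19 − 1.29×0.56 = 18.3 V.
Saturation requires V_DS ≥ V_GS − V_t = 1.2 V; 18.3 ≥ 1.2 ✓.

I_D ≈ 1.3 mA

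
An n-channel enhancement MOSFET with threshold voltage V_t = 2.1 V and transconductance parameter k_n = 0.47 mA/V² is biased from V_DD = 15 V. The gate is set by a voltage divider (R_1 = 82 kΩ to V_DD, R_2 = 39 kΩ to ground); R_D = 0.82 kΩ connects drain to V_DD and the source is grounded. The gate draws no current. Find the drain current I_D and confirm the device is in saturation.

V_G = V_DD·R_2/(R_1+R_2) = 15×39/121 = 4.83 V. With the source grounded, V_GS = V_G = 4.83 V.
Assume saturation: I_D = (k_n/2)(V_GS − V_t)² = (0.47/2)×(4.83 − 2.1)² = 0.235×2.73² = 1.76 mA.
V_DS = V_DD − I_D·R_D = 15 − 1.76×0.82 = 13.6 V.
Saturation requires V_DS ≥ V_GS − V_t = 2.73 V; 13.6 ≥ 2.73 ✓.

I_D ≈ 1.8 mA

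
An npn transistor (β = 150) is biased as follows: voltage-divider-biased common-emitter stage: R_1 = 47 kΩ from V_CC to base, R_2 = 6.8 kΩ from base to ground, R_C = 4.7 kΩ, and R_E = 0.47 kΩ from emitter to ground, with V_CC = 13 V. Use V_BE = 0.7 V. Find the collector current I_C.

I_C ≈ 1.8 mA

Thevenize the base divider: V_Th = V_CC·R_2/(R_1+R_2) = 13×6.8/53.8 = 1.64 V, R_Th = R_1‖R_2 = 5.94 kΩ.
Base-emitter loop: V_Th = I_B·R_Th + V_BE + (β+1)I_B·R_E, so I_B = (1.64 − 0.7) / (5.94 + 151×0.47) = 0.0123 mA.
I_C = β·I_B = 150×0.0123 = 1.84 mA, and I_E = (β+1)I_B = 1.85 mA.
V_CE = V_CC − I_C·R_C − I_E·R_E = 13 − 1.84×4.7 − 1.85×0.47 = 3.48 V.
V_CE = 3.48 V > 0.2 V confirms active-region operation.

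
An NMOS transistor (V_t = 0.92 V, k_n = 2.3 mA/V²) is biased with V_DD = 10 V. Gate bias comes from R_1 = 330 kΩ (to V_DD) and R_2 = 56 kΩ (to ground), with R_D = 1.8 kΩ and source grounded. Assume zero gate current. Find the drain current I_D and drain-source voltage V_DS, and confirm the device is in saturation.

V_G = V_DD·R_2/(R_1+R_2) = 10×56/386 = 1.45 V. With the source grounded, V_GS = V_G = 1.45 V.
Assume saturation: I_D = (k_n/2)(V_GS − V_t)² = (2.3/2)×(1.45 − 0.92)² = 1.15×0.531² = 0.324 mA.
V_DS = V_DD − I_D·R_D = 10 − 0.324×1.8 = 9.42 V.
Saturation requires V_DS ≥ V_GS − V_t = 0.531 V; 9.42 ≥ 0.531 ✓.

I_D ≈ 0.32 mA, V_DS ≈ 9.4 V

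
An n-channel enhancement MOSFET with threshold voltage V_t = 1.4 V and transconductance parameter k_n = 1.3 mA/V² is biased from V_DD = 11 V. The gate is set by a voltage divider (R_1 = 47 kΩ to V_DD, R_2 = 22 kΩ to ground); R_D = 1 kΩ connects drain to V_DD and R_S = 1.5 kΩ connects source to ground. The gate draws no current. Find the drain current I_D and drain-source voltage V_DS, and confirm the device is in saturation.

V_G = V_DD·R_2/(R_1+R_2) = 11×22/69 = 3.51 V.
Assume saturation: I_D = (k_n/2)(V_GS − V_t)² with V_GS = V_G − I_D·R_S = 3.51 − 1.5·I_D.
Substituting gives 1.46·I_D² − 5.11·I_D + 2.89 = 0, with roots I_D = 0.709 or 2.78 mA.
The root I_D = 2.78 mA gives V_GS = -0.67 V ≤ V_t, so take I_D = 0.709 mA.
Then V_GS = 2.44 V and V_DS = V_DD − I_D(R_D+R_S) = 11 − 0.709×2.5 = 9.23 V.
Saturation requires V_DS ≥ V_GS − V_t = 1.04 V; 9.23 ≥ 1.04 ✓.

I_D ≈ 0.71 mA, V_DS ≈ 9.2 V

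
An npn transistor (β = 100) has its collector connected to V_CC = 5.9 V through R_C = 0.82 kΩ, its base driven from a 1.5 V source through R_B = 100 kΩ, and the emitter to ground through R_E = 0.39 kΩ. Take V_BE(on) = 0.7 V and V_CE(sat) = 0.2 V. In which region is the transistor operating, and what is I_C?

active; I_C ≈ 0.57 mA

Assume active. Base-emitter loop: I_B = (V_BB − V_BE)/(R_B + (β+1)R_E) = (1.5 − 0.7)/(100 + 101×0.39) = 0.00574 mA.
I_C = β·I_B = 100×0.00574 = 0.574 mA.
V_CE = V_CC − I_C·R_C − I_E·R_E = 5.9 − 0.574×0.82 − 0.58×0.39 = 5.2 V > V_CE(sat), so the active-region assumption holds.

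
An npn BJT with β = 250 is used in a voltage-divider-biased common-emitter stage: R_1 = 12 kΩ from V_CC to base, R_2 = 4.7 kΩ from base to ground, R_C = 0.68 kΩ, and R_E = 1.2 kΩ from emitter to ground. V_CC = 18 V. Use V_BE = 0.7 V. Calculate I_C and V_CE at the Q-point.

I_C ≈ 3.6 mA, V_CE ≈ 11 V

Thevenize the base divider: V_Th = V_CC·R_2/(R_1+R_2) = 18×4.7/16.7 = 5.07 V, R_Th = R_1‖R_2 = 3.38 kΩ.
Base-emitter loop: V_Th = I_B·R_Th + V_BE + (β+1)I_B·R_E, so I_B = (5.07 − 0.7) / (3.38 + 251×1.2) = 0.0143 mA.
I_C = β·I_B = 250×0.0143 = 3.58 mA, and I_E = (β+1)I_B = 3.6 mA.
V_CE = V_CC − I_C·R_C − I_E·R_E = 18 − 3.58×0.68 − 3.6×1.2 = 11.2 V.
V_CE = 11.2 V > 0.2 V confirms active-region operation.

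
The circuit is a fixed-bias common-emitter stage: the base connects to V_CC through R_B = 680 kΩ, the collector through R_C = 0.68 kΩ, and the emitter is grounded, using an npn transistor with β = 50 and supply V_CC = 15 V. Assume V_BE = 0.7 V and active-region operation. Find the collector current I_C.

I_C ≈ 1.1 mA

Base loop: V_CC = I_B·R_B + V_BE, so I_B = (15 − 0.7)/680 kΩ = 0.021 mA.
In the active region I_C = β·I_B = 50 × 0.021 = 1.05 mA.
Collector loop: V_CE = V_CC − I_C·R_C = 15 − 1.05×0.68 = 14.3 V.
Since V_CE = 14.3 V > V_CE(sat) ≈ 0.2 V, the transistor is in the active region as assumed.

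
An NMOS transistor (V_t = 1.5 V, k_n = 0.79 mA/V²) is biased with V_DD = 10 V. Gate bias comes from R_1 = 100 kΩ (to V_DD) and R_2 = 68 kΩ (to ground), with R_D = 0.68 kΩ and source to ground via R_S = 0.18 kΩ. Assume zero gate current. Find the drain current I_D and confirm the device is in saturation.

I_D ≈ 1.9 mA

V_G = V_DD·R_2/(R_1+R_2) = 10×68/168 = 4.05 V.
Assume saturation: I_D = (k_n/2)(V_GS − V_t)² with V_GS = V_G − I_D·R_S = 4.05 − 0.18·I_D.
Substituting gives 0.0128·I_D² − 1.36·I_D + 2.56 = 0, with roots I_D = 1.92 or 105 mA.
The root I_D = 105 mA gives V_GS = -14.8 V ≤ V_t, so take I_D = 1.92 mA.
Then V_GS = 3.7 V and V_DS = V_DD − I_D(R_D+R_S) = 10 − 1.92×0.86 = 8.35 V.
Saturation requires V_DS ≥ V_GS − V_t = 2.2 V; 8.35 ≥ 2.2 ✓.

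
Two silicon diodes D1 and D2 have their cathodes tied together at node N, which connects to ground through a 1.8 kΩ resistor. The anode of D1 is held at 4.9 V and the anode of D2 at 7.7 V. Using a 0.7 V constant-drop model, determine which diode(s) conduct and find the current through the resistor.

Assume both conduct. Then node N would need to be at both 4.9−0.7 = 4.2 V and 7.7−0.7 = 7 V, which is impossible.
Assume only D2 conducts: V_N = 7.7 − 0.7 = 7 V, so I_R = 7/1.8 = 3.89 mA.
Check D1: its anode-to-cathode voltage is 4.9 − 7 = -2.1 V < 0.7 V, so it is off. The assumption is consistent.

Only D2 conducts; I_R ≈ 3.9 mA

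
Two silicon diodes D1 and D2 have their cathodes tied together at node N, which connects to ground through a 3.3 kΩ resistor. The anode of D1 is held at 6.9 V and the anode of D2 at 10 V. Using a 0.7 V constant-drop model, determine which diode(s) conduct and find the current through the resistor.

Only D2 conducts; I_R ≈ 2.8 mA

Assume both conduct. Then node N would need to be at both 6.9−0.7 = 6.2 V and 10−0.7 = 9.3 V, which is impossible.
Assume only D2 conducts: V_N = 10 − 0.7 = 9.3 V, so I_R = 9.3/3.3 = 2.82 mA.
Check D1: its anode-to-cathode voltage is 6.9 − 9.3 = -2.4 V < 0.7 V, so it is off. The assumption is consistent.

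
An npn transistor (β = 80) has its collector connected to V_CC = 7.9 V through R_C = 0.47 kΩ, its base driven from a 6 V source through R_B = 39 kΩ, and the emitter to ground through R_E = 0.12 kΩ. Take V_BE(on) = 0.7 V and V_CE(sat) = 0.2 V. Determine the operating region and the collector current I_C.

active; I_C ≈ 8.7 mA

Assume active. Base-emitter loop: I_B = (V_BB − V_BE)/(R_B + (β+1)R_E) = (6 − 0.7)/(39 + 81×0.12) = 0.109 mA.
I_C = β·I_B = 80×0.109 = 8.7 mA.
V_CE = V_CC − I_C·R_C − I_E·R_E = 7.9 − 8.7×0.47 − 8.81×0.12 = 2.75 V > V_CE(sat), so the active-region assumption holds.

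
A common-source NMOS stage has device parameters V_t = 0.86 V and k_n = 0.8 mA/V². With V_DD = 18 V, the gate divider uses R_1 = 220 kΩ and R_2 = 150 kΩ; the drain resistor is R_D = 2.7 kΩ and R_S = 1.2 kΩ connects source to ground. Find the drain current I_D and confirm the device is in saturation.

I_D ≈ 3.1 mA

V_G = V_DD·R_2/(R_1+R_2) = 18×150/370 = 7.3 V.
Assume saturation: I_D = (k_n/2)(V_GS − V_t)² with V_GS = V_G − I_D·R_S = 7.3 − 1.2·I_D.
Substituting gives 0.576·I_D² − 7.18·I_D + 16.6 = 0, with roots I_D = 3.06 or 9.41 mA.
The root I_D = 9.41 mA gives V_GS = -3.99 V ≤ V_t, so take I_D = 3.06 mA.
Then V_GS = 3.63 V and V_DS = V_DD − I_D(R_D+R_S) = 18 − 3.06×3.9 = 6.07 V.
Saturation requires V_DS ≥ V_GS − V_t = 2.77 V; 6.07 ≥ 2.77 ✓.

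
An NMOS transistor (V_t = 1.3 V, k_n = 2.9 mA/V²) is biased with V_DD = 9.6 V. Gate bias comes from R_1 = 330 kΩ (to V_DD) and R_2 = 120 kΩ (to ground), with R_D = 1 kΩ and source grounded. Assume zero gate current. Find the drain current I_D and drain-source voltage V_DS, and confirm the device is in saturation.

V_G = V_DD·R_2/(R_1+R_2) = 9.6×120/450 = 2.56 V. With the source grounded, V_GS = V_G = 2.56 V.
Assume saturation: I_D = (k_n/2)(V_GS − V_t)² = (2.9/2)×(2.56 − 1.3)² = 1.45×1.26² = 2.3 mA.
V_DS = V_DD − I_D·R_D = 9.6 − 2.3×1 = 7.3 V.
Saturation requires V_DS ≥ V_GS − V_t = 1.26 V; 7.3 ≥ 1.26 ✓.

I_D ≈ 2.3 mA, V_DS ≈ 7.3 V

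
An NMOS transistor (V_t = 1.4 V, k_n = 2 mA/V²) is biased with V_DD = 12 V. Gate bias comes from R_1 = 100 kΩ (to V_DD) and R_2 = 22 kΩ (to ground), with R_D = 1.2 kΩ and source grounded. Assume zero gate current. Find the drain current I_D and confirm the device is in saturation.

I_D ≈ 0.58 mA

V_G = V_DD·R_2/(R_1+R_2) = 12×22/122 = 2.16 V. With the source grounded, V_GS = V_G = 2.16 V.
Assume saturation: I_D = (k_n/2)(V_GS − V_t)² = (2/2)×(2.16 − 1.4)² = 1×0.764² = 0.584 mA.
V_DS = V_DD − I_D·R_D = 12 − 0.584×1.2 = 11.3 V.
Saturation requires V_DS ≥ V_GS − V_t = 0.764 V; 11.3 ≥ 0.764 ✓.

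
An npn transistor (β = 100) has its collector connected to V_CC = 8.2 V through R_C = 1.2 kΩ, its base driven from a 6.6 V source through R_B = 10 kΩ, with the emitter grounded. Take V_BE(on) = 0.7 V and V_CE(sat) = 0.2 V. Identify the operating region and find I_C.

Assume active: I_B = (6.6 − 0.7)/10 = 0.59 mA, giving I_C = β·I_B = 59 mA.
But then V_CE = 8.2 − 59×1.2 = -62.6 V < V_CE(sat) = 0.2 V — impossible in the active region.
So the transistor is saturated. With V_CE = 0.2 V, I_C = (V_CC − 0.2)/R_C = 8/1.2 = 6.67 mA.
Check: β·I_B = 59 mA > I_C = 6.67 mA, confirming saturation.

saturation; I_C ≈ 6.7 mA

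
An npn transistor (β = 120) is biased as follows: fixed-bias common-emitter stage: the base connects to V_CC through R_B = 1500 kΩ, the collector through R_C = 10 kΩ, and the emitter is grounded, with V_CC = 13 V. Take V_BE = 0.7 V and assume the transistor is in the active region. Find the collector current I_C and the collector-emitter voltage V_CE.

I_C ≈ 0.98 mA, V_CE ≈ 3.2 V

Base loop: V_CC = I_B·R_B + V_BE, so I_B = (13 − 0.7)/1500 kΩ = 0.0082 mA.
In the active region I_C = β·I_B = 120 × 0.0082 = 0.984 mA.
Collector loop: V_CE = V_CC − I_C·R_C = 13 − 0.984×10 = 3.16 V.
Since V_CE = 3.16 V > V_CE(sat) ≈ 0.2 V, the transistor is in the active region as assumed.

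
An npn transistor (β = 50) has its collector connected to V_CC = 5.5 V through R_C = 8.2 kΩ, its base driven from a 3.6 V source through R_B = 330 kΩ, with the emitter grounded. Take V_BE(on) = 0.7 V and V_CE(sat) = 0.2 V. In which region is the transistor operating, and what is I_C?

active; I_C ≈ 0.44 mA

Assume active. Base-emitter loop: I_B = (V_BB − V_BE)/R_B = (3.6 − 0.7)/330 = 0.00879 mA.
I_C = β·I_B = 50×0.00879 = 0.439 mA.
V_CE = V_CC − I_C·R_C = 5.5 − 0.439×8.2 = 1.9 V > V_CE(sat), so the active-region assumption holds.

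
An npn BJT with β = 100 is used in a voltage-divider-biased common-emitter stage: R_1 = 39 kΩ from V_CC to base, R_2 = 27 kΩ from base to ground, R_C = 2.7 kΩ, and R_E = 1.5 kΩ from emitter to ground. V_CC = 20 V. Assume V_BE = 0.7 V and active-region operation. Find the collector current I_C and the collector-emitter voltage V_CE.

I_C ≈ 4.5 mA, V_CE ≈ 1.2 V

Thevenize the base divider: V_Th = V_CC·R_2/(R_1+R_2) = 20×27/66 = 8.18 V, R_Th = R_1‖R_2 = 16 kΩ.
Base-emitter loop: V_Th = I_B·R_Th + V_BE + (β+1)I_B·R_E, so I_B = (8.18 − 0.7) / (16 + 101×1.5) = 0.0447 mA.
I_C = β·I_B = 100×0.0447 = 4.47 mA, and I_E = (β+1)I_B = 4.51 mA.
V_CE = V_CC − I_C·R_C − I_E·R_E = 20 − 4.47×2.7 − 4.51×1.5 = 1.17 V.
V_CE = 1.17 V > 0.2 V confirms active-region operation.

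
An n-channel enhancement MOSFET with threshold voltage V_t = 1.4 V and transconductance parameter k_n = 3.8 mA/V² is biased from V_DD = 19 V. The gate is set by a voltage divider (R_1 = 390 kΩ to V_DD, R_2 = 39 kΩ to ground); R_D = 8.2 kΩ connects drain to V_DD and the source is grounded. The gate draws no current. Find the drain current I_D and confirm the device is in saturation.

I_D ≈ 0.2 mA

V_G = V_DD·R_2/(R_1+R_2) = 19×39/429 = 1.73 V. With the source grounded, V_GS = V_G = 1.73 V.
Assume saturation: I_D = (k_n/2)(V_GS − V_t)² = (3.8/2)×(1.73 − 1.4)² = 1.9×0.327² = 0.204 mA.
V_DS = V_DD − I_D·R_D = 19 − 0.204×8.2 = 17.3 V.
Saturation requires V_DS ≥ V_GS − V_t = 0.327 V; 17.3 ≥ 0.327 ✓.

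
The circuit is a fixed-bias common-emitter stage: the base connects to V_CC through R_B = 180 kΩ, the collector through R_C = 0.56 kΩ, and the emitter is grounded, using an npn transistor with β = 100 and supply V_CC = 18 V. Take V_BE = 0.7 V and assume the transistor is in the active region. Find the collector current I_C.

I_C ≈ 9.6 mA

Base loop: V_CC = I_B·R_B + V_BE, so I_B = (18 − 0.7)/180 kΩ = 0.0961 mA.
In the active region I_C = β·I_B = 100 × 0.0961 = 9.61 mA.
Collector loop: V_CE = V_CC − I_C·R_C = 18 − 9.61×0.56 = 12.6 V.
Since V_CE = 12.6 V > V_CE(sat) ≈ 0.2 V, the transistor is in the active region as assumed.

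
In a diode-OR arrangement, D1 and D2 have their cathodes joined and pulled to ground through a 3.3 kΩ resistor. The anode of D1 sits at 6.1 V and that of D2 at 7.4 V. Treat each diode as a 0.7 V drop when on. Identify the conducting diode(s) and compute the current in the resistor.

Only D2 conducts; I_R ≈ 2 mA

Assume both conduct. Then node N would need to be at both 6.1−0.7 = 5.4 V and 7.4−0.7 = 6.7 V, which is impossible.
Assume only D2 conducts: V_N = 7.4 − 0.7 = 6.7 V, so I_R = 6.7/3.3 = 2.03 mA.
Check D1: its anode-to-cathode voltage is 6.1 − 6.7 = -0.6 V < 0.7 V, so it is off. The assumption is consistent.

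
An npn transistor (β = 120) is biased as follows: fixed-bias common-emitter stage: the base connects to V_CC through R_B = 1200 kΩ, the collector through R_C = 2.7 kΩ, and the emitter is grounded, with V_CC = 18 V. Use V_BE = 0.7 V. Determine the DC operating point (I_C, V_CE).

Base loop: V_CC = I_B·R_B + V_BE, so I_B = (18 − 0.7)/1200 kΩ = 0.0144 mA.
In the active region I_C = β·I_B = 120 × 0.0144 = 1.73 mA.
Collector loop: V_CE = V_CC − I_C·R_C = 18 − 1.73×2.7 = 13.3 V.
Since V_CE = 13.3 V > V_CE(sat) ≈ 0.2 V, the transistor is in the active region as assumed.

I_C ≈ 1.7 mA, V_CE ≈ 13 V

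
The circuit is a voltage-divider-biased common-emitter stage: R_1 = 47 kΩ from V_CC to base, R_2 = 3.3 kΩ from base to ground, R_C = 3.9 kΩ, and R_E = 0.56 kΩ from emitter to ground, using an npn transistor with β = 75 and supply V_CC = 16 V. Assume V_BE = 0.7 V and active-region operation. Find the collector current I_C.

Thevenize the base divider: V_Th = V_CC·R_2/(R_1+R_2) = 16×3.3/50.3 = 1.05 V, R_Th = R_1‖R_2 = 3.08 kΩ.
Base-emitter loop: V_Th = I_B·R_Th + V_BE + (β+1)I_B·R_E, so I_B = (1.05 − 0.7) / (3.08 + 76×0.56) = 0.00766 mA.
I_C = β·I_B = 75×0.00766 = 0.575 mA, and I_E = (β+1)I_B = 0.582 mA.
V_CE = V_CC − I_C·R_C − I_E·R_E = 16 − 0.575×3.9 − 0.582×0.56 = 13.4 V.
V_CE = 13.4 V > 0.2 V confirms active-region operation.

I_C ≈ 0.57 mA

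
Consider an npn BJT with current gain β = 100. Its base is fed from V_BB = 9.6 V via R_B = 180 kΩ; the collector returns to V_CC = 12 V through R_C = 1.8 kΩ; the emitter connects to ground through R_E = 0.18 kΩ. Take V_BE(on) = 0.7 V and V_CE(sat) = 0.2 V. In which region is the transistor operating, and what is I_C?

Assume active. Base-emitter loop: I_B = (V_BB − V_BE)/(R_B + (β+1)R_E) = (9.6 − 0.7)/(180 + 101×0.18) = 0.0449 mA.
I_C = β·I_B = 100×0.0449 = 4.49 mA.
V_CE = V_CC − I_C·R_C − I_E·R_E = 12 − 4.49×1.8 − 4.54×0.18 = 3.1 V > V_CE(sat), so the active-region assumption holds.

active; I_C ≈ 4.5 mA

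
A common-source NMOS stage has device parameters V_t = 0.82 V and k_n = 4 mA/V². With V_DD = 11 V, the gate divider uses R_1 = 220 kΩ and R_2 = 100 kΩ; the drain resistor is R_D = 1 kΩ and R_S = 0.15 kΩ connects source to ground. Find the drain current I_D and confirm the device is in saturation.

I_D ≈ 6 mA

V_G = V_DD·R_2/(R_1+R_2) = 11×100/320 = 3.44 V.
Assume saturation: I_D = (k_n/2)(V_GS − V_t)² with V_GS = V_G − I_D·R_S = 3.44 − 0.15·I_D.
Substituting gives 0.045·I_D² − 2.57·I_D + 13.7 = 0, with roots I_D = 5.95 or 51.2 mA.
The root I_D = 51.2 mA gives V_GS = -4.24 V ≤ V_t, so take I_D = 5.95 mA.
Then V_GS = 2.54 V and V_DS = V_DD − I_D(R_D+R_S) = 11 − 5.95×1.15 = 4.16 V.
Saturation requires V_DS ≥ V_GS − V_t = 1.72 V; 4.16 ≥ 1.72 ✓.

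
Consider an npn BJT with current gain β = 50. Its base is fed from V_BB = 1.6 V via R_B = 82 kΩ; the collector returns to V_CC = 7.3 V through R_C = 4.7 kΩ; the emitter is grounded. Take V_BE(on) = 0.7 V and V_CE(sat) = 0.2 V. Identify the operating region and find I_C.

active; I_C ≈ 0.55 mA

Assume active. Base-emitter loop: I_B = (V_BB − V_BE)/R_B = (1.6 − 0.7)/82 = 0.011 mA.
I_C = β·I_B = 50×0.011 = 0.549 mA.
V_CE = V_CC − I_C·R_C = 7.3 − 0.549×4.7 = 4.72 V > V_CE(sat), so the active-region assumption holds.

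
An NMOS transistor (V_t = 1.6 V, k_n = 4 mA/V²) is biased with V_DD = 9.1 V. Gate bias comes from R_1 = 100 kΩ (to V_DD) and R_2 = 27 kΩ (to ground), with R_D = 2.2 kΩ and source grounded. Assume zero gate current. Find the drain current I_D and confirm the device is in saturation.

V_G = V_DD·R_2/(R_1+R_2) = 9.1×27/127 = 1.93 V. With the source grounded, V_GS = V_G = 1.93 V.
Assume saturation: I_D = (k_n/2)(V_GS − V_t)² = (4/2)×(1.93 − 1.6)² = 2×0.335² = 0.224 mA.
V_DS = V_DD − I_D·R_D = 9.1 − 0.224×2.2 = 8.61 V.
Saturation requires V_DS ≥ V_GS − V_t = 0.335 V; 8.61 ≥ 0.335 ✓.

I_D ≈ 0.22 mA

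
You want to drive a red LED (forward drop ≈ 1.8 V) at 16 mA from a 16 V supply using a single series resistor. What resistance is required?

R ≈ 0.89 kΩ

The resistor drops V_S − V_D = 16 − 1.8 = 14.2 V at 16 mA.
R = 14.2 V / 16 mA = 0.887 kΩ.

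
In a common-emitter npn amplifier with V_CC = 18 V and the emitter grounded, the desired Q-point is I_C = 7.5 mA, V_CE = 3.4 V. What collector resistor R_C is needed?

R_C ≈ 1.9 kΩ

Collector loop: V_CC = I_C·R_C + V_CE.
R_C = (V_CC − V_CE)/I_C = (18 − 3.4)/7.5 = 1.95 kΩ.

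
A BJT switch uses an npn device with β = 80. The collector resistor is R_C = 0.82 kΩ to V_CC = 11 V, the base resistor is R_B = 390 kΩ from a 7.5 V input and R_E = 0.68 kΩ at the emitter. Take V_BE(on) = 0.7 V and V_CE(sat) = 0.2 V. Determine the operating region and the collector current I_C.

Assume active. Base-emitter loop: I_B = (V_BB − V_BE)/(R_B + (β+1)R_E) = (7.5 − 0.7)/(390 + 81×0.68) = 0.0153 mA.
I_C = β·I_B = 80×0.0153 = 1.22 mA.
V_CE = V_CC − I_C·R_C − I_E·R_E = 11 − 1.22×0.82 − 1.24×0.68 = 9.16 V > V_CE(sat), so the active-region assumption holds.

active; I_C ≈ 1.2 mA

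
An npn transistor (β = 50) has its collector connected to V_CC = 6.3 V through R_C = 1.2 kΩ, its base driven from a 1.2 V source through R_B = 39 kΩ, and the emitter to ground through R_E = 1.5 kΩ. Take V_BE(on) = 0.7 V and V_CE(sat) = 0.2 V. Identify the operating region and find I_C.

active; I_C ≈ 0.22 mA

Assume active. Base-emitter loop: I_B = (V_BB − V_BE)/(R_B + (β+1)R_E) = (1.2 − 0.7)/(39 + 51×1.5) = 0.00433 mA.
I_C = β·I_B = 50×0.00433 = 0.216 mA.
V_CE = V_CC − I_C·R_C − I_E·R_E = 6.3 − 0.216×1.2 − 0.221×1.5 = 5.71 V > V_CE(sat), so the active-region assumption holds.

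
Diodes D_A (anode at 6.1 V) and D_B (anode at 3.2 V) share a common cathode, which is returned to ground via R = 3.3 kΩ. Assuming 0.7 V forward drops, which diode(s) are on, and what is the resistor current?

Only D_A conducts; I_R ≈ 1.6 mA

Assume both conduct. Then node N would need to be at both 6.1−0.7 = 5.4 V and 3.2−0.7 = 2.5 V, which is impossible.
Assume only D_A conducts: V_N = 6.1 − 0.7 = 5.4 V, so I_R = 5.4/3.3 = 1.64 mA.
Check D_B: its anode-to-cathode voltage is 3.2 − 5.4 = -2.2 V < 0.7 V, so it is off. The assumption is consistent.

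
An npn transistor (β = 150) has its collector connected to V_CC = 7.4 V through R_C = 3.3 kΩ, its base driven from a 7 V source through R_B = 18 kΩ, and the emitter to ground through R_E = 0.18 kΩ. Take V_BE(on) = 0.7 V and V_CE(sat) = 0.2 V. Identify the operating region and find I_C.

Assume active: I_B = (7 − 0.7)/(18 + 151×0.18) = 0.139 mA, I_C = β·I_B = 20.9 mA.
Then V_CE = 7.4 − 20.9×3.3 − 21.1×0.18 = -65.4 V < 0.2 V — the active assumption fails.
Re-solve with V_CE = 0.2 V. KCL at the emitter: V_E/R_E = (V_BB−0.7−V_E)/R_B + (V_CC−0.2−V_E)/R_C, giving V_E = 0.428 V.
I_C = (V_CC − 0.2 − V_E)/R_C = (7.2 − 0.428)/3.3 = 2.05 mA.
Check: I_B = (6.3 − 0.428)/18 = 0.326 mA, and β·I_B = 48.9 mA > I_C, confirming saturation.

saturation; I_C ≈ 2.1 mA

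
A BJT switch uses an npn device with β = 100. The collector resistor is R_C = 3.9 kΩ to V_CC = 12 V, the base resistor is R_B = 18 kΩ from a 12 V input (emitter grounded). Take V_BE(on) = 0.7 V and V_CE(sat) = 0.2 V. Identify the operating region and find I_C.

Assume active: I_B = (12 − 0.7)/18 = 0.628 mA, giving I_C = β·I_B = 62.8 mA.
But then V_CE = 12 − 62.8×3.9 = -233 V < V_CE(sat) = 0.2 V — impossible in the active region.
So the transistor is saturated. With V_CE = 0.2 V, I_C = (V_CC − 0.2)/R_C = 11.8/3.9 = 3.03 mA.
Check: β·I_B = 62.8 mA > I_C = 3.03 mA, confirming saturation.

saturation; I_C ≈ 3 mA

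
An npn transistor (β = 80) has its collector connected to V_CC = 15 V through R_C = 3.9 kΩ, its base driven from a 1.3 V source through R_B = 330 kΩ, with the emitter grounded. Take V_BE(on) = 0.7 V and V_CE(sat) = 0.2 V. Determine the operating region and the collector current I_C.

active; I_C ≈ 0.15 mA

Assume active. Base-emitter loop: I_B = (V_BB − V_BE)/R_B = (1.3 − 0.7)/330 = 0.00182 mA.
I_C = β·I_B = 80×0.00182 = 0.145 mA.
V_CE = V_CC − I_C·R_C = 15 − 0.145×3.9 = 14.4 V > V_CE(sat), so the active-region assumption holds.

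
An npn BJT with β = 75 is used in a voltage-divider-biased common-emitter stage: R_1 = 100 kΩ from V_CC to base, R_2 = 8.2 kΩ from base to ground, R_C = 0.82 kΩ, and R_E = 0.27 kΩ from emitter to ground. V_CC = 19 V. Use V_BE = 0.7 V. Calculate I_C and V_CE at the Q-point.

Thevenize the base divider: V_Th = V_CC·R_2/(R_1+R_2) = 19×8.2/108 = 1.44 V, R_Th = R_1‖R_2 = 7.58 kΩ.
Base-emitter loop: V_Th = I_B·R_Th + V_BE + (β+1)I_B·R_E, so I_B = (1.44 − 0.7) / (7.58 + 76×0.27) = 0.0263 mA.
I_C = β·I_B = 75×0.0263 = 1.97 mA, and I_E = (β+1)I_B = 2 mA.
V_CE = V_CC − I_C·R_C − I_E·R_E = 19 − 1.97×0.82 − 2×0.27 = 16.8 V.
V_CE = 16.8 V > 0.2 V confirms active-region operation.

I_C ≈ 2 mA, V_CE ≈ 17 V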